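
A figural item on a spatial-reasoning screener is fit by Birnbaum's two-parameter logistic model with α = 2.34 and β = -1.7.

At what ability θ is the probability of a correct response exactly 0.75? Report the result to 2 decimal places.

-1.23

P(θ) = 1 / (1 + exp(−α(θ − β)))
logit = ln(0.7500/0.2500) = 1.0986
θ = β + logit/(α) = -1.7 + 1.0986/2.3400 = -1.2305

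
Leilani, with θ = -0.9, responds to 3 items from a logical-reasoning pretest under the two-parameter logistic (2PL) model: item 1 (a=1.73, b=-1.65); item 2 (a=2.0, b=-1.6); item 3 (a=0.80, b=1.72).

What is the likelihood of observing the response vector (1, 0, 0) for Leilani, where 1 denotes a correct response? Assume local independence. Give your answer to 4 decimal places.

0.1384

P(θ) = 1 / (1 + exp(−a(θ − b)))
P_1 = 1/(1+e^{-1.2975}) = 0.7854
P_2 = 1/(1+e^{-1.4000}) = 0.8022
P_3 = 1/(1+e^{2.0960}) = 0.1095
L = P_1 × (1−P_2) × (1−P_3) = 0.7854 × 0.1978 × 0.8905 = 0.13836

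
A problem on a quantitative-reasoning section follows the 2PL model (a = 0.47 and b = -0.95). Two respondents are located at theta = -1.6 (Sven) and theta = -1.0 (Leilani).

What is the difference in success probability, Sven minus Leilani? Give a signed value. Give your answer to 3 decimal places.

P(theta) = 1 / (1 + exp(−a(theta − b)))
P(Sven) = 0.4242  [exponent -0.3055]
P(Leilani) = 0.4941  [exponent -0.0235]
Difference = 0.4242 − 0.4941 = -0.0699

-0.070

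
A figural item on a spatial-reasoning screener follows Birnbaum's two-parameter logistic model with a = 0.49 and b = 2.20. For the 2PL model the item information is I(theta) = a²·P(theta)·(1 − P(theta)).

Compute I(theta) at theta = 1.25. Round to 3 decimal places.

P = 1/(1+e^{0.4655}) = 0.3857
P(1−P) = 0.3857 × 0.6143 = 0.2369
I = a² × P(1−P) = 0.49² × 0.2369 = 0.05689

0.057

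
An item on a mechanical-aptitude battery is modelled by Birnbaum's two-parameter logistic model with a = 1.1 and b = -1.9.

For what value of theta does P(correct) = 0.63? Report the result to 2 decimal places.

P(theta) = 1 / (1 + exp(−a(theta − b)))
logit = ln(0.6300/0.3700) = 0.5322
theta = b + logit/(a) = -1.9 + 0.5322/1.1000 = -1.4162

-1.42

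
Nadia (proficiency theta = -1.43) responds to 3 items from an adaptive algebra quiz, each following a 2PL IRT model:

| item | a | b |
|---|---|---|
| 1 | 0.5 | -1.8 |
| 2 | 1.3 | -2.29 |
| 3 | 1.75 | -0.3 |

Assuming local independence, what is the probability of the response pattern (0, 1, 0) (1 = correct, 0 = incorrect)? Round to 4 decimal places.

P(theta) = 1 / (1 + exp(−a(theta − b)))
P_1 = 1/(1+e^{-0.1850}) = 0.5461
P_2 = 1/(1+e^{-1.1180}) = 0.7536
P_3 = 1/(1+e^{1.9775}) = 0.1216
L = (1−P_1) × P_2 × (1−P_3) = 0.4539 × 0.7536 × 0.8784 = 0.30046

0.3005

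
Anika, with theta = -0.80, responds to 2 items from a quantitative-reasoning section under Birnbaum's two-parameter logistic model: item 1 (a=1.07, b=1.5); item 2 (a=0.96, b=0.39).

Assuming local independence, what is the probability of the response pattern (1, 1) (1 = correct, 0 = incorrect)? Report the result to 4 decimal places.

0.0190

P(theta) = 1 / (1 + exp(−a(theta − b)))
P_1 = 1/(1+e^{2.4610}) = 0.0786
P_2 = 1/(1+e^{1.1424}) = 0.2419
L = P_1 × P_2 = 0.0786 × 0.2419 = 0.01902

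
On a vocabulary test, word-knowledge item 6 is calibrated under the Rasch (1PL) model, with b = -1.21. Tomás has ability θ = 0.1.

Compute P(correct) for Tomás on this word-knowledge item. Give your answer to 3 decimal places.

P(θ) = 1 / (1 + exp(−(θ − b)))
Exponent: (0.1 − (-1.21)) = 1.3100
1/(1 + e^{-1.3100}) = 0.7875
P = 0.7875

0.788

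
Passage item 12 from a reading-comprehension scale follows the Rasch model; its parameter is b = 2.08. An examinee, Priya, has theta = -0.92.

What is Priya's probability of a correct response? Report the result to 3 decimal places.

0.047

P(theta) = 1 / (1 + exp(−(theta − b)))
Exponent: (-0.92 − 2.08) = -3.0000
1/(1 + e^{3.0000}) = 0.0474
P = 0.0474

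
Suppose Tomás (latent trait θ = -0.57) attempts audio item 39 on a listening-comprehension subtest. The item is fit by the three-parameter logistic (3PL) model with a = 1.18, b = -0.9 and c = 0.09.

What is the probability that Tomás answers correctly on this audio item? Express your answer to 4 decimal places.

P(θ) = c + (1 − c) · 1 / (1 + exp(−a(θ − b)))
Exponent: 1.18 × (-0.57 − (-0.9)) = 0.3894
1/(1 + e^{-0.3894}) = 0.5961
P = 0.09 + 0.91 × 0.5961 = 0.6325

0.6325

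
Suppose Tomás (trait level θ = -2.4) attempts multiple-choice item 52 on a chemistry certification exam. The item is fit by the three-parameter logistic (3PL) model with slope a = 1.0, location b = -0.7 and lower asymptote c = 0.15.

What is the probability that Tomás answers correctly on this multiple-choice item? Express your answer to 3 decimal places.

P(θ) = c + (1 − c) · 1 / (1 + exp(−a(θ − b)))
Exponent: 1.0 × (-2.4 − (-0.7)) = -1.7000
1/(1 + e^{1.7000}) = 0.1545
P = 0.15 + 0.85 × 0.1545 = 0.2813

0.281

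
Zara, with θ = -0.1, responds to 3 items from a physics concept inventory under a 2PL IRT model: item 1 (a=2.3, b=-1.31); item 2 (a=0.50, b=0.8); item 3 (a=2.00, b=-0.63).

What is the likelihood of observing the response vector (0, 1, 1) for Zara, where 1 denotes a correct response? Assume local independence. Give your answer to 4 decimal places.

P(θ) = 1 / (1 + exp(−a(θ − b)))
P_1 = 1/(1+e^{-2.7830}) = 0.9418
P_2 = 1/(1+e^{0.4500}) = 0.3894
P_3 = 1/(1+e^{-1.0600}) = 0.7427
L = (1−P_1) × P_2 × P_3 = 0.0582 × 0.3894 × 0.7427 = 0.01684

0.0168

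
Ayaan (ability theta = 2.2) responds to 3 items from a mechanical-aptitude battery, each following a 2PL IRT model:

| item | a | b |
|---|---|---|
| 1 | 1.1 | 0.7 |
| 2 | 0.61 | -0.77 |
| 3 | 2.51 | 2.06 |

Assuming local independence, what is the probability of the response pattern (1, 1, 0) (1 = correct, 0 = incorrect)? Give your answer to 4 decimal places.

P(theta) = 1 / (1 + exp(−a(theta − b)))
P_1 = 1/(1+e^{-1.6500}) = 0.8389
P_2 = 1/(1+e^{-1.8117}) = 0.8596
P_3 = 1/(1+e^{-0.3514}) = 0.5870
L = P_1 × P_2 × (1−P_3) = 0.8389 × 0.8596 × 0.4130 = 0.29784

0.2978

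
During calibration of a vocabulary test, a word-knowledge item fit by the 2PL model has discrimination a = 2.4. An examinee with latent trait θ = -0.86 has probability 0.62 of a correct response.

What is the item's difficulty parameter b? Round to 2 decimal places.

-1.06

P(θ) = 1 / (1 + exp(−a(θ − b)))
logit(0.62) = ln(0.62/0.38) = 0.4895
b = θ − logit/(a) = -0.86 − 0.4895/2.4000 = -1.0640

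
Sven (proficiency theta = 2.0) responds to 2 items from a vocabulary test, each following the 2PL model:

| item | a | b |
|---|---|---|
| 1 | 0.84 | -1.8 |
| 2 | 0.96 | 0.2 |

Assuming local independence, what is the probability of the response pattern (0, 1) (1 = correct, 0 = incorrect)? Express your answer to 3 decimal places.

P(theta) = 1 / (1 + exp(−a(theta − b)))
P_1 = 1/(1+e^{-3.1920}) = 0.9605
P_2 = 1/(1+e^{-1.7280}) = 0.8492
L = (1−P_1) × P_2 = 0.0395 × 0.8492 = 0.03351

0.034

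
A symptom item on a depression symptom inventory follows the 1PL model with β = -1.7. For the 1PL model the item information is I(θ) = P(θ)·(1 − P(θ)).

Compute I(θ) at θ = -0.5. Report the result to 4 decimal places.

0.1779

P = 1/(1+e^{-1.2000}) = 0.7685
P(1−P) = 0.7685 × 0.2315 = 0.1779
I = P(1−P) = 0.17789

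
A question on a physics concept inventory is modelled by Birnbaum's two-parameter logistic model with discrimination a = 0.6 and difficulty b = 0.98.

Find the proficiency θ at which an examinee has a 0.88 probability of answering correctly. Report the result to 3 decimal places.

4.301

P(θ) = 1 / (1 + exp(−a(θ − b)))
logit = ln(0.8800/0.1200) = 1.9924
θ = b + logit/(a) = 0.98 + 1.9924/0.6000 = 4.3007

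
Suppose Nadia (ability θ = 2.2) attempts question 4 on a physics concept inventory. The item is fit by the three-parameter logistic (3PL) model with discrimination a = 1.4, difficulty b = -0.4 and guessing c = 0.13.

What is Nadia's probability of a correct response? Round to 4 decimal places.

P(θ) = c + (1 − c) · 1 / (1 + exp(−a(θ − b)))
Exponent: 1.4 × (2.2 − (-0.4)) = 3.6400
1/(1 + e^{-3.6400}) = 0.9744
P = 0.13 + 0.87 × 0.9744 = 0.9777

0.9777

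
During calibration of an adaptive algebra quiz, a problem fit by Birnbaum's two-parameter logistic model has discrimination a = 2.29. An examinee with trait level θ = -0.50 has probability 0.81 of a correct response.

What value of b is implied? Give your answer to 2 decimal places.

P(θ) = 1 / (1 + exp(−a(θ − b)))
logit(0.81) = ln(0.81/0.19) = 1.4500
b = θ − logit/(a) = -0.50 − 1.4500/2.2900 = -1.1332

-1.13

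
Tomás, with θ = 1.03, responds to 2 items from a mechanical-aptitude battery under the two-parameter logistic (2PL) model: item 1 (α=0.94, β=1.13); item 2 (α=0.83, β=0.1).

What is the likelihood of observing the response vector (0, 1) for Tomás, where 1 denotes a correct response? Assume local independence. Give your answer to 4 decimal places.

0.3580

P(θ) = 1 / (1 + exp(−α(θ − β)))
P_1 = 1/(1+e^{0.0940}) = 0.4765
P_2 = 1/(1+e^{-0.7719}) = 0.6839
L = (1−P_1) × P_2 = 0.5235 × 0.6839 = 0.35803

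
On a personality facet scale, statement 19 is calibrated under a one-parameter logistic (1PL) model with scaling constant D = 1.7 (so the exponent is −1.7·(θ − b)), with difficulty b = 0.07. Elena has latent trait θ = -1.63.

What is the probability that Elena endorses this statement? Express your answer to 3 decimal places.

P(θ) = 1 / (1 + exp(−D·(θ − b)))
Exponent: 1.7 × (-1.63 − 0.07) = -2.8900
1/(1 + e^{2.8900}) = 0.0527
P = 0.0527

0.053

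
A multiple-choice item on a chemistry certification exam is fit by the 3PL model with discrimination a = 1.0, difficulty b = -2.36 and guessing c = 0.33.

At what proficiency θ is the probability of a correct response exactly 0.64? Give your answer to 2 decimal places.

P(θ) = c + (1 − c) · 1 / (1 + exp(−a(θ − b)))
Remove guessing floor: (0.64 − 0.33)/(1 − 0.33) = 0.4627
logit = ln(0.4627/0.5373) = -0.1495
θ = b + logit/(a) = -2.36 + (-0.1495)/1.0000 = -2.5095

-2.51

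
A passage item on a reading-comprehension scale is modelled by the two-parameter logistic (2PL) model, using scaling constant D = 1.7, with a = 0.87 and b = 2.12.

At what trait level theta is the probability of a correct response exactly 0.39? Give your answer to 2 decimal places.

1.82

P(theta) = 1 / (1 + exp(−D·a(theta − b)))
logit = ln(0.3900/0.6100) = -0.4473
theta = b + logit/(1.7·a) = 2.12 + (-0.4473)/1.4790 = 1.8176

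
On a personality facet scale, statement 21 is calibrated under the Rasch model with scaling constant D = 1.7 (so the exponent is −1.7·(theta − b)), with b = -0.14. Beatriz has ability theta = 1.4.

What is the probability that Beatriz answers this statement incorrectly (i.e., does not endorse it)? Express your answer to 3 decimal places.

P(theta) = 1 / (1 + exp(−D·(theta − b)))
Exponent: 1.7 × (1.4 − (-0.14)) = 2.6180
1/(1 + e^{-2.6180}) = 0.9320
P = 0.9320
P(incorrect) = 1 − 0.9320 = 0.0680

0.068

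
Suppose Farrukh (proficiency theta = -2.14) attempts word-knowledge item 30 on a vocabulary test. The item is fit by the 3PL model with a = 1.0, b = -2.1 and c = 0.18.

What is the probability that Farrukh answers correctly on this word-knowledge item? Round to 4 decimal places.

P(theta) = c + (1 − c) · 1 / (1 + exp(−a(theta − b)))
Exponent: 1.0 × (-2.14 − (-2.1)) = -0.0400
1/(1 + e^{0.0400}) = 0.4900
P = 0.18 + 0.82 × 0.4900 = 0.5818

0.5818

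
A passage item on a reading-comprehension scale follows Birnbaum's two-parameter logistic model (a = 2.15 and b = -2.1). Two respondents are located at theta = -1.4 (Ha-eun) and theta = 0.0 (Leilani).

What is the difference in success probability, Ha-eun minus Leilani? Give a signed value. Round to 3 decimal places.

-0.171

P(theta) = 1 / (1 + exp(−a(theta − b)))
P(Ha-eun) = 0.8183  [exponent 1.5050]
P(Leilani) = 0.9892  [exponent 4.5150]
Difference = 0.8183 − 0.9892 = -0.1709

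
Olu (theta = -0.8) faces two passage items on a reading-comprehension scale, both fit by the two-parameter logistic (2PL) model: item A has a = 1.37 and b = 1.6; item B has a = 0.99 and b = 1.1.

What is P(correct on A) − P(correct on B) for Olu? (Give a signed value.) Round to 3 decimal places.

P(theta) = 1 / (1 + exp(−a(theta − b)))
P_A = 0.0360
P_B = 0.1323
P_A − P_B = -0.0963

-0.096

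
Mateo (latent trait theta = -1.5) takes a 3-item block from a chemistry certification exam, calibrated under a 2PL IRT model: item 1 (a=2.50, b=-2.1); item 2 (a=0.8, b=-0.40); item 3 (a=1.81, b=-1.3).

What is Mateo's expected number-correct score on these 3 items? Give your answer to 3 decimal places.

P(theta) = 1 / (1 + exp(−a(theta − b)))
P_1 = 1/(1+e^{-1.5000}) = 0.8176
P_2 = 1/(1+e^{0.8800}) = 0.2932
P_3 = 1/(1+e^{0.3620}) = 0.4105
E[score] = 0.8176 + 0.2932 + 0.4105 = 1.5212

1.521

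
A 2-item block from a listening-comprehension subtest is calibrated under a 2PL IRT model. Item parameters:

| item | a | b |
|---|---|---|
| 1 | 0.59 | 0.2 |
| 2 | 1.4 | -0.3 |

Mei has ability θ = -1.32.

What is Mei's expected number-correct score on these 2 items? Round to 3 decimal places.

0.483

P(θ) = 1 / (1 + exp(−a(θ − b)))
P_1 = 1/(1+e^{0.8968}) = 0.2897
P_2 = 1/(1+e^{1.4280}) = 0.1934
E[score] = 0.2897 + 0.1934 = 0.4831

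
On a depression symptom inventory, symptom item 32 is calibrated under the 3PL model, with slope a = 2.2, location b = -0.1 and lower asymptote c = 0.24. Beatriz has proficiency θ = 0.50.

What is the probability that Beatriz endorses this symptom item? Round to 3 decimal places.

P(θ) = c + (1 − c) · 1 / (1 + exp(−a(θ − b)))
Exponent: 2.2 × (0.50 − (-0.1)) = 1.3200
1/(1 + e^{-1.3200}) = 0.7892
P = 0.24 + 0.76 × 0.7892 = 0.8398

0.840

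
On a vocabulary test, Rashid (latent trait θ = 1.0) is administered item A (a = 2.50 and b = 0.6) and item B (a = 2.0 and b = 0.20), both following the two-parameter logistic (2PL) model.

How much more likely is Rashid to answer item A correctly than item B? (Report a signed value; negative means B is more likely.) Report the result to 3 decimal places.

-0.101

P(θ) = 1 / (1 + exp(−a(θ − b)))
P_A = 0.7311
P_B = 0.8320
P_A − P_B = -0.1010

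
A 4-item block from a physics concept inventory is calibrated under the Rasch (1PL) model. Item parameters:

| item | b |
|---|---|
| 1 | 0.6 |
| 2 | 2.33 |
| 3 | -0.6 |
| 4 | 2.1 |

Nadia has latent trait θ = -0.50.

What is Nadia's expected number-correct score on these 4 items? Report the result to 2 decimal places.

P(θ) = 1 / (1 + exp(−(θ − b)))
P_1 = 1/(1+e^{1.1000}) = 0.2497
P_2 = 1/(1+e^{2.8300}) = 0.0557
P_3 = 1/(1+e^{-0.1000}) = 0.5250
P_4 = 1/(1+e^{2.6000}) = 0.0691
E[score] = 0.2497 + 0.0557 + 0.5250 + 0.0691 = 0.8996

0.90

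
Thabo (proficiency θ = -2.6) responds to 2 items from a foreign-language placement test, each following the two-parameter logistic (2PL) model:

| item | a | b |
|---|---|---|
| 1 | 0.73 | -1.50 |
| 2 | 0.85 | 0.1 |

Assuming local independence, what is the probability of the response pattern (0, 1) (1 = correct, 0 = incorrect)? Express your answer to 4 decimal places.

P(θ) = 1 / (1 + exp(−a(θ − b)))
P_1 = 1/(1+e^{0.8030}) = 0.3094
P_2 = 1/(1+e^{2.2950}) = 0.0915
L = (1−P_1) × P_2 = 0.6906 × 0.0915 = 0.06322

0.0632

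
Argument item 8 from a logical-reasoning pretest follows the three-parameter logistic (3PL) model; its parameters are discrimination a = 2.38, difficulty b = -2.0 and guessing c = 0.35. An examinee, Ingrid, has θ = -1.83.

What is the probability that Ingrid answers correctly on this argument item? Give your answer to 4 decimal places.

P(θ) = c + (1 − c) · 1 / (1 + exp(−a(θ − b)))
Exponent: 2.38 × (-1.83 − (-2.0)) = 0.4046
1/(1 + e^{-0.4046}) = 0.5998
P = 0.35 + 0.65 × 0.5998 = 0.7399

0.7399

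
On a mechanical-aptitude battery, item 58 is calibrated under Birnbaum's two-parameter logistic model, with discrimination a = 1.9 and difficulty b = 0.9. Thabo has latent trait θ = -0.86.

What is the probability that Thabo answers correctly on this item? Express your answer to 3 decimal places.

0.034

P(θ) = 1 / (1 + exp(−a(θ − b)))
Exponent: 1.9 × (-0.86 − 0.9) = -3.3440
1/(1 + e^{3.3440}) = 0.0341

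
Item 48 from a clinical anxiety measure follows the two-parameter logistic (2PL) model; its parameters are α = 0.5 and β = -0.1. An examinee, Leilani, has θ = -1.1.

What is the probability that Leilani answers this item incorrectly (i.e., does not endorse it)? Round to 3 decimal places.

P(θ) = 1 / (1 + exp(−α(θ − β)))
Exponent: 0.5 × (-1.1 − (-0.1)) = -0.5000
1/(1 + e^{0.5000}) = 0.3775
P(incorrect) = 1 − 0.3775 = 0.6225

0.622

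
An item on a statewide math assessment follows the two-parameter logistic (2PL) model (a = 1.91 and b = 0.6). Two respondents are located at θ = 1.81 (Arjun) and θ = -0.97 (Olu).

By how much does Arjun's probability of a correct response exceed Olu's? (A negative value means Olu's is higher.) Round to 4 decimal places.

P(θ) = 1 / (1 + exp(−a(θ − b)))
P(Arjun) = 0.9098  [exponent 2.3111]
P(Olu) = 0.0475  [exponent -2.9987]
Difference = 0.9098 − 0.0475 = 0.8623

0.8623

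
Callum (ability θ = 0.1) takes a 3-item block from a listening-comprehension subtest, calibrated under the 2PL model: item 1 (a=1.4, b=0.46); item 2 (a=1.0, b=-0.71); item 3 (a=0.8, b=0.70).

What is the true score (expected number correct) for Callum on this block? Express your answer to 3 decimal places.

P(θ) = 1 / (1 + exp(−a(θ − b)))
P_1 = 1/(1+e^{0.5040}) = 0.3766
P_2 = 1/(1+e^{-0.8100}) = 0.6921
P_3 = 1/(1+e^{0.4800}) = 0.3823
E[score] = 0.3766 + 0.6921 + 0.3823 = 1.4510

1.451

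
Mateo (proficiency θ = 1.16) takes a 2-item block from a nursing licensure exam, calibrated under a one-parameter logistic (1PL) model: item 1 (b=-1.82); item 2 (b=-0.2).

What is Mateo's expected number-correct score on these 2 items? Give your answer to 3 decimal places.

1.747

P(θ) = 1 / (1 + exp(−(θ − b)))
P_1 = 1/(1+e^{-2.9800}) = 0.9517
P_2 = 1/(1+e^{-1.3600}) = 0.7958
E[score] = 0.9517 + 0.7958 = 1.7474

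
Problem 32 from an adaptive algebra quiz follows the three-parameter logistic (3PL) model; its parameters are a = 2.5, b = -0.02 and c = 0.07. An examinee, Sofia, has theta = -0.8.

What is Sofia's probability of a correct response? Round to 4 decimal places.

0.1858

P(theta) = c + (1 − c) · 1 / (1 + exp(−a(theta − b)))
Exponent: 2.5 × (-0.8 − (-0.02)) = -1.9500
1/(1 + e^{1.9500}) = 0.1246
P = 0.07 + 0.93 × 0.1246 = 0.1858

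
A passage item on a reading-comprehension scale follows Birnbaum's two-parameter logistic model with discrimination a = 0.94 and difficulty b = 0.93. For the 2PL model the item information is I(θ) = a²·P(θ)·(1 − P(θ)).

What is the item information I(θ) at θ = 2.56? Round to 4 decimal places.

P = 1/(1+e^{-1.5322}) = 0.8223
P(1−P) = 0.8223 × 0.1777 = 0.1461
I = a² × P(1−P) = 0.94² × 0.1461 = 0.12910

0.1291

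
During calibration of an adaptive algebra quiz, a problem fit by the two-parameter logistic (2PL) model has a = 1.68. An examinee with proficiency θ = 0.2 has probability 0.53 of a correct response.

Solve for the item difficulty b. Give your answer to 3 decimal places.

0.128

P(θ) = 1 / (1 + exp(−a(θ − b)))
logit(0.53) = ln(0.53/0.47) = 0.1201
b = θ − logit/(a) = 0.2 − 0.1201/1.6800 = 0.1285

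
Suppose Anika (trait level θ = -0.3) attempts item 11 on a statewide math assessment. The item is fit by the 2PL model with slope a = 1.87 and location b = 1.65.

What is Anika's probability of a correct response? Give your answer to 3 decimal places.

P(θ) = 1 / (1 + exp(−a(θ − b)))
Exponent: 1.87 × (-0.3 − 1.65) = -3.6465
1/(1 + e^{3.6465}) = 0.0254

0.025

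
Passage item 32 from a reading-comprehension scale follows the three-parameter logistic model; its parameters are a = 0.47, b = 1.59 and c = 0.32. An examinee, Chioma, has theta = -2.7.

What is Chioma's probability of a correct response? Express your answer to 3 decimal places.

0.400

P(theta) = c + (1 − c) · 1 / (1 + exp(−a(theta − b)))
Exponent: 0.47 × (-2.7 − 1.59) = -2.0163
1/(1 + e^{2.0163}) = 0.1175
P = 0.32 + 0.68 × 0.1175 = 0.3999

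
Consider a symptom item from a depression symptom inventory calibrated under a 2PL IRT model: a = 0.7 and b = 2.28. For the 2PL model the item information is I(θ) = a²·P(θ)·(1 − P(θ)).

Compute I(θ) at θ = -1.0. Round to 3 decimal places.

P = 1/(1+e^{2.2960}) = 0.0915
P(1−P) = 0.0915 × 0.9085 = 0.0831
I = a² × P(1−P) = 0.7² × 0.0831 = 0.04071

0.041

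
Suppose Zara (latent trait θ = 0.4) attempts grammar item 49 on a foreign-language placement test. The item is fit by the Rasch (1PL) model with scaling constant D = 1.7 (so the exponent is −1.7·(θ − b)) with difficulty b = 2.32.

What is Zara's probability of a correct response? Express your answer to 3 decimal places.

0.037

P(θ) = 1 / (1 + exp(−D·(θ − b)))
Exponent: 1.7 × (0.4 − 2.32) = -3.2640
1/(1 + e^{3.2640}) = 0.0368
P = 0.0368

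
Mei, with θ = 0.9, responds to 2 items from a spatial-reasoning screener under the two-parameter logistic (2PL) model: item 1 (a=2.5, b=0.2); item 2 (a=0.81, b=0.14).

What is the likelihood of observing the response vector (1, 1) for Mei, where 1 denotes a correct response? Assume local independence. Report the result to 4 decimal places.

P(θ) = 1 / (1 + exp(−a(θ − b)))
P_1 = 1/(1+e^{-1.7500}) = 0.8520
P_2 = 1/(1+e^{-0.6156}) = 0.6492
L = P_1 × P_2 = 0.8520 × 0.6492 = 0.55310

0.5531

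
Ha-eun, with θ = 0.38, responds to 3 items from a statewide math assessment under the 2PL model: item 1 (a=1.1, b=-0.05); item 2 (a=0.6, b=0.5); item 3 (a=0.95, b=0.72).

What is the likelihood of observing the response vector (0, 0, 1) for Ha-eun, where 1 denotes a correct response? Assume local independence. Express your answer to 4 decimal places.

P(θ) = 1 / (1 + exp(−a(θ − b)))
P_1 = 1/(1+e^{-0.4730}) = 0.6161
P_2 = 1/(1+e^{0.0720}) = 0.4820
P_3 = 1/(1+e^{0.3230}) = 0.4199
L = (1−P_1) × (1−P_2) × P_3 = 0.3839 × 0.5180 × 0.4199 = 0.08351

0.0835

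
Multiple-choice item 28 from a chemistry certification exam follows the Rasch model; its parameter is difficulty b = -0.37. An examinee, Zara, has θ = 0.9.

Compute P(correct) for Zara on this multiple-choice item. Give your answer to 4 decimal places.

P(θ) = 1 / (1 + exp(−(θ − b)))
Exponent: (0.9 − (-0.37)) = 1.2700
1/(1 + e^{-1.2700}) = 0.7807
P = 0.7807

0.7807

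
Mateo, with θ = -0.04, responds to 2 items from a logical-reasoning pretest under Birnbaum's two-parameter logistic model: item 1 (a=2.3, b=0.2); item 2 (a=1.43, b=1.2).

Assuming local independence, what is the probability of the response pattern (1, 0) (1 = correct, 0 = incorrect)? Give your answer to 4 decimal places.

0.3124

P(θ) = 1 / (1 + exp(−a(θ − b)))
P_1 = 1/(1+e^{0.5520}) = 0.3654
P_2 = 1/(1+e^{1.7732}) = 0.1451
L = P_1 × (1−P_2) = 0.3654 × 0.8549 = 0.31236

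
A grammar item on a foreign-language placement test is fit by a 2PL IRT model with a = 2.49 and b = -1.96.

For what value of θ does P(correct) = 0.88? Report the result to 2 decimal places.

-1.16

P(θ) = 1 / (1 + exp(−a(θ − b)))
logit = ln(0.8800/0.1200) = 1.9924
θ = b + logit/(a) = -1.96 + 1.9924/2.4900 = -1.1598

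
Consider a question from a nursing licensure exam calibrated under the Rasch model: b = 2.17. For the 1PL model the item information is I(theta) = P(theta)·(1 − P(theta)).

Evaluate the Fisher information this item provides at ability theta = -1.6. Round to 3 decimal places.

0.022

P = 1/(1+e^{3.7700}) = 0.0225
P(1−P) = 0.0225 × 0.9775 = 0.0220
I = P(1−P) = 0.02202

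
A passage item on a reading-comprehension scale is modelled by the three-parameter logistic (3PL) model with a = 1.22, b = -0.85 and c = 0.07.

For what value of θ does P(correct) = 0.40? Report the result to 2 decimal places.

-1.34

P(θ) = c + (1 − c) · 1 / (1 + exp(−a(θ − b)))
Remove guessing floor: (0.40 − 0.07)/(1 − 0.07) = 0.3548
logit = ln(0.3548/0.6452) = -0.5978
θ = b + logit/(a) = -0.85 + (-0.5978)/1.2200 = -1.3400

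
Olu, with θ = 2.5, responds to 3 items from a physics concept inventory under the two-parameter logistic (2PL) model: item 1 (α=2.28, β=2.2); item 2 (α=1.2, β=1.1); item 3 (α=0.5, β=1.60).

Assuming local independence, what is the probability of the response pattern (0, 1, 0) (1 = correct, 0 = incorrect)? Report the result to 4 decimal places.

P(θ) = 1 / (1 + exp(−α(θ − β)))
P_1 = 1/(1+e^{-0.6840}) = 0.6646
P_2 = 1/(1+e^{-1.6800}) = 0.8429
P_3 = 1/(1+e^{-0.4500}) = 0.6106
L = (1−P_1) × P_2 × (1−P_3) = 0.3354 × 0.8429 × 0.3894 = 0.11007

0.1101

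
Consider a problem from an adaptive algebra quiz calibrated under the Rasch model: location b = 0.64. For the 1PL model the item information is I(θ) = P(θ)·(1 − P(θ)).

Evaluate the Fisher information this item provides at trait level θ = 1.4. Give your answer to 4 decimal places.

P = 1/(1+e^{-0.7600}) = 0.6814
P(1−P) = 0.6814 × 0.3186 = 0.2171
I = P(1−P) = 0.21711

0.2171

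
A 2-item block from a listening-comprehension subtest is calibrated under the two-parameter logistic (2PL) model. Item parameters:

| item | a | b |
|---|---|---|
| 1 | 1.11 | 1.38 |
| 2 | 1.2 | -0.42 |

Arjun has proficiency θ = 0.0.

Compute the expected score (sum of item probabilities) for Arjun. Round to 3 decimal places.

P(θ) = 1 / (1 + exp(−a(θ − b)))
P_1 = 1/(1+e^{1.5318}) = 0.1777
P_2 = 1/(1+e^{-0.5040}) = 0.6234
E[score] = 0.1777 + 0.6234 = 0.8011

0.801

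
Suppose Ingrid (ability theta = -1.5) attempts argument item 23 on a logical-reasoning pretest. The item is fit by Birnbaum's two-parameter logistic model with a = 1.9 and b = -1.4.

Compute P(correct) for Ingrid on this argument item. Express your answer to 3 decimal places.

P(theta) = 1 / (1 + exp(−a(theta − b)))
Exponent: 1.9 × (-1.5 − (-1.4)) = -0.1900
1/(1 + e^{0.1900}) = 0.4526

0.453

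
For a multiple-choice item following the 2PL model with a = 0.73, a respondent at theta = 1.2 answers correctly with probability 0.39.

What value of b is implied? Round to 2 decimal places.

P(theta) = 1 / (1 + exp(−a(theta − b)))
logit(0.39) = ln(0.39/0.61) = -0.4473
b = theta − logit/(a) = 1.2 − (-0.4473)/0.7300 = 1.8128

1.81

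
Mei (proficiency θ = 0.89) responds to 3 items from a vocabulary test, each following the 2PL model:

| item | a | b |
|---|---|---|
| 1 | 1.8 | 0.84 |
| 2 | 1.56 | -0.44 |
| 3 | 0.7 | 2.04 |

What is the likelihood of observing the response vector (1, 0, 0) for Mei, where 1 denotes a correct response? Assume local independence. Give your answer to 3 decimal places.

P(θ) = 1 / (1 + exp(−a(θ − b)))
P_1 = 1/(1+e^{-0.0900}) = 0.5225
P_2 = 1/(1+e^{-2.0748}) = 0.8884
P_3 = 1/(1+e^{0.8050}) = 0.3090
L = P_1 × (1−P_2) × (1−P_3) = 0.5225 × 0.1116 × 0.6910 = 0.04028

0.040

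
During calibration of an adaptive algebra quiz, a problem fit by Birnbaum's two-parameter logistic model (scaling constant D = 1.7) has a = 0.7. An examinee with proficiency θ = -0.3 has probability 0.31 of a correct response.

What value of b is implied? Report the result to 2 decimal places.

0.37

P(θ) = 1 / (1 + exp(−D·a(θ − b)))
logit(0.31) = ln(0.31/0.69) = -0.8001
b = θ − logit/(1.7·a) = -0.3 − (-0.8001)/1.1900 = 0.3724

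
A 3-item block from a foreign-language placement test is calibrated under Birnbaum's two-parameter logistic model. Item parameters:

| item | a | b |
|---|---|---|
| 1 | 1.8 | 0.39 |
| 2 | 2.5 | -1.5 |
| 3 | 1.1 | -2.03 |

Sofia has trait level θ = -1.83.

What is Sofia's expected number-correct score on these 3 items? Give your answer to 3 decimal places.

0.878

P(θ) = 1 / (1 + exp(−a(θ − b)))
P_1 = 1/(1+e^{3.9960}) = 0.0181
P_2 = 1/(1+e^{0.8250}) = 0.3047
P_3 = 1/(1+e^{-0.2200}) = 0.5548
E[score] = 0.0181 + 0.3047 + 0.5548 = 0.8775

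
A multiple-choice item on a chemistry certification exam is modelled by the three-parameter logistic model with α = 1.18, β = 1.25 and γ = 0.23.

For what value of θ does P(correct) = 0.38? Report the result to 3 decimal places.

P(θ) = γ + (1 − γ) · 1 / (1 + exp(−α(θ − β)))
Remove guessing floor: (0.38 − 0.23)/(1 − 0.23) = 0.1948
logit = ln(0.1948/0.8052) = -1.4191
θ = β + logit/(α) = 1.25 + (-1.4191)/1.1800 = 0.0474

0.047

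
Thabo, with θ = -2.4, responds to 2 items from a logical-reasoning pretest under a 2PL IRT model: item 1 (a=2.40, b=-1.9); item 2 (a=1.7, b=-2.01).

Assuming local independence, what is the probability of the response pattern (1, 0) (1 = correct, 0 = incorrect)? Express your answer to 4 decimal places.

P(θ) = 1 / (1 + exp(−a(θ − b)))
P_1 = 1/(1+e^{1.2000}) = 0.2315
P_2 = 1/(1+e^{0.6630}) = 0.3401
L = P_1 × (1−P_2) = 0.2315 × 0.6599 = 0.15276

0.1528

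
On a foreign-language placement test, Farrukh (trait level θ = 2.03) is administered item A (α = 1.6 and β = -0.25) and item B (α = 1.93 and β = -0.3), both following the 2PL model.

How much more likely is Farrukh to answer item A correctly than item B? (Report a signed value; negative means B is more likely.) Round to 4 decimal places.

P(θ) = 1 / (1 + exp(−α(θ − β)))
P_A = 0.9746
P_B = 0.9890
P_A − P_B = -0.0144

-0.0144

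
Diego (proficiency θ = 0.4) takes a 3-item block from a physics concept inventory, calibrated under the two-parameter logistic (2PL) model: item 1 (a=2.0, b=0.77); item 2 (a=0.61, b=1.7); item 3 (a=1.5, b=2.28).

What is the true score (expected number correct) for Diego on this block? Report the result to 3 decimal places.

0.691

P(θ) = 1 / (1 + exp(−a(θ − b)))
P_1 = 1/(1+e^{0.7400}) = 0.3230
P_2 = 1/(1+e^{0.7930}) = 0.3115
P_3 = 1/(1+e^{2.8200}) = 0.0563
E[score] = 0.3230 + 0.3115 + 0.0563 = 0.6908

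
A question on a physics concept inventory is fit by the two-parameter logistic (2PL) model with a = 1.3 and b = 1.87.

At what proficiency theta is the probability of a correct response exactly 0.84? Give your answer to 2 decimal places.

3.15

P(theta) = 1 / (1 + exp(−a(theta − b)))
logit = ln(0.8400/0.1600) = 1.6582
theta = b + logit/(a) = 1.87 + 1.6582/1.3000 = 3.1456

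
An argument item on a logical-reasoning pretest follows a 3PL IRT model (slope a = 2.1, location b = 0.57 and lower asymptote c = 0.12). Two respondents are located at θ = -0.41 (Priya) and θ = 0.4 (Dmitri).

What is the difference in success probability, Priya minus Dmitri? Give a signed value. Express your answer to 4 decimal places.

-0.2626

P(θ) = c + (1 − c) · 1 / (1 + exp(−a(θ − b)))
P(Priya) = 0.2197  [exponent -2.0580]
P(Dmitri) = 0.4823  [exponent -0.3570]
Difference = 0.2197 − 0.4823 = -0.2626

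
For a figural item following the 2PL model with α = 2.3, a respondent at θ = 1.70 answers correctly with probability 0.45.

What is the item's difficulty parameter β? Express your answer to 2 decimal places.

P(θ) = 1 / (1 + exp(−α(θ − β)))
logit(0.45) = ln(0.45/0.55) = -0.2007
β = θ − logit/(α) = 1.70 − (-0.2007)/2.3000 = 1.7872

1.79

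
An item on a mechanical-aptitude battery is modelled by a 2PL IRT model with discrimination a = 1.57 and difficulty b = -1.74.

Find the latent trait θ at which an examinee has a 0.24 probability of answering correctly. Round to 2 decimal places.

-2.47

P(θ) = 1 / (1 + exp(−a(θ − b)))
logit = ln(0.2400/0.7600) = -1.1527
θ = b + logit/(a) = -1.74 + (-1.1527)/1.5700 = -2.4742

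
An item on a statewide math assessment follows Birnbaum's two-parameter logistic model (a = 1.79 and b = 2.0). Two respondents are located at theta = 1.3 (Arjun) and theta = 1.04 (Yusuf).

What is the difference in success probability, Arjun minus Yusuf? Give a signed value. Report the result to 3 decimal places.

P(theta) = 1 / (1 + exp(−a(theta − b)))
P(Arjun) = 0.2222  [exponent -1.2530]
P(Yusuf) = 0.1521  [exponent -1.7184]
Difference = 0.2222 − 0.1521 = 0.0701

0.070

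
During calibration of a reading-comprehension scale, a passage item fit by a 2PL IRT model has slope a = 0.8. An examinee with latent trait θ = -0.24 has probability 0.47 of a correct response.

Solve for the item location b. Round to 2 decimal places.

P(θ) = 1 / (1 + exp(−a(θ − b)))
logit(0.47) = ln(0.47/0.53) = -0.1201
b = θ − logit/(a) = -0.24 − (-0.1201)/0.8000 = -0.0898

-0.09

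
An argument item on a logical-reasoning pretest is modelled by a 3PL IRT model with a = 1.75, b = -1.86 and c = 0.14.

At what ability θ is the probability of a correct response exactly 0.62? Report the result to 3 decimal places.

-1.727

P(θ) = c + (1 − c) · 1 / (1 + exp(−a(θ − b)))
Remove guessing floor: (0.62 − 0.14)/(1 − 0.14) = 0.5581
logit = ln(0.5581/0.4419) = 0.2336
θ = b + logit/(a) = -1.86 + 0.2336/1.7500 = -1.7265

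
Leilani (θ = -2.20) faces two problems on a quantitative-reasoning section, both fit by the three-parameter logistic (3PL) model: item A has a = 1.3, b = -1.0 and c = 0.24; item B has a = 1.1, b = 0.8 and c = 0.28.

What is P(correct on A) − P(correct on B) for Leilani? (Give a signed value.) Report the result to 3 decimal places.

0.066

P(θ) = c + (1 − c) · 1 / (1 + exp(−a(θ − b)))
P_A = 0.3720
P_B = 0.3056
P_A − P_B = 0.0664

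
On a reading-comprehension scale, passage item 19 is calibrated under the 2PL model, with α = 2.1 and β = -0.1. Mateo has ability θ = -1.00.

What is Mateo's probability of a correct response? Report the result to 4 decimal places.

P(θ) = 1 / (1 + exp(−α(θ − β)))
Exponent: 2.1 × (-1.00 − (-0.1)) = -1.8900
1/(1 + e^{1.8900}) = 0.1312

0.1312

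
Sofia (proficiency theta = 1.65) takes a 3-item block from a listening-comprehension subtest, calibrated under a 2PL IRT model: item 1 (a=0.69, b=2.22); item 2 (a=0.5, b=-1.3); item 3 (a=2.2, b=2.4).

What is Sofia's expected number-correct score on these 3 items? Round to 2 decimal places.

P(theta) = 1 / (1 + exp(−a(theta − b)))
P_1 = 1/(1+e^{0.3933}) = 0.4029
P_2 = 1/(1+e^{-1.4750}) = 0.8138
P_3 = 1/(1+e^{1.6500}) = 0.1611
E[score] = 0.4029 + 0.8138 + 0.1611 = 1.3778

1.38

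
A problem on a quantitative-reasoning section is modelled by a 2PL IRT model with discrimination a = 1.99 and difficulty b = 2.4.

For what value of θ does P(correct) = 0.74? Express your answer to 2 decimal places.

P(θ) = 1 / (1 + exp(−a(θ − b)))
logit = ln(0.7400/0.2600) = 1.0460
θ = b + logit/(a) = 2.4 + 1.0460/1.9900 = 2.9256

2.93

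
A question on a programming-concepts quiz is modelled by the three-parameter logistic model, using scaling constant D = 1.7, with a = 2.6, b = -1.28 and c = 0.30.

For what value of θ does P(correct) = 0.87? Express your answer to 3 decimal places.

-0.946

P(θ) = c + (1 − c) · 1 / (1 + exp(−D·a(θ − b)))
Remove guessing floor: (0.87 − 0.30)/(1 − 0.30) = 0.8143
logit = ln(0.8143/0.1857) = 1.4781
θ = b + logit/(1.7·a) = -1.28 + 1.4781/4.4200 = -0.9456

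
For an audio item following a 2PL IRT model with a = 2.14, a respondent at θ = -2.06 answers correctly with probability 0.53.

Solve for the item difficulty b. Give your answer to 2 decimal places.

-2.12

P(θ) = 1 / (1 + exp(−a(θ − b)))
logit(0.53) = ln(0.53/0.47) = 0.1201
b = θ − logit/(a) = -2.06 − 0.1201/2.1400 = -2.1161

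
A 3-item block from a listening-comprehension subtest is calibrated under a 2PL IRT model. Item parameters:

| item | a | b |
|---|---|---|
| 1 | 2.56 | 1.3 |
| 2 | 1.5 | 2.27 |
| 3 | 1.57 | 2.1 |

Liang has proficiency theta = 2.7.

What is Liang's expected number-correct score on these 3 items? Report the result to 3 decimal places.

2.348

P(theta) = 1 / (1 + exp(−a(theta − b)))
P_1 = 1/(1+e^{-3.5840}) = 0.9730
P_2 = 1/(1+e^{-0.6450}) = 0.6559
P_3 = 1/(1+e^{-0.9420}) = 0.7195
E[score] = 0.9730 + 0.6559 + 0.7195 = 2.3484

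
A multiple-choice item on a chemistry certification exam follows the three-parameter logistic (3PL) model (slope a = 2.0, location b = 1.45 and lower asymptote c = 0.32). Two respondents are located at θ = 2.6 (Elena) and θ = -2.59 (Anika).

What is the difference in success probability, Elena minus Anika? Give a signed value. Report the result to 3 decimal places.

0.618

P(θ) = c + (1 − c) · 1 / (1 + exp(−a(θ − b)))
P(Elena) = 0.9380  [exponent 2.3000]
P(Anika) = 0.3202  [exponent -8.0800]
Difference = 0.9380 − 0.3202 = 0.6178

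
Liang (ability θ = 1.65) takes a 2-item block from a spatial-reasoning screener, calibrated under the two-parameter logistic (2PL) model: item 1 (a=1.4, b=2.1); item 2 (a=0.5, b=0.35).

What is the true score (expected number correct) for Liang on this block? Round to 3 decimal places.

1.005

P(θ) = 1 / (1 + exp(−a(θ − b)))
P_1 = 1/(1+e^{0.6300}) = 0.3475
P_2 = 1/(1+e^{-0.6500}) = 0.6570
E[score] = 0.3475 + 0.6570 = 1.0045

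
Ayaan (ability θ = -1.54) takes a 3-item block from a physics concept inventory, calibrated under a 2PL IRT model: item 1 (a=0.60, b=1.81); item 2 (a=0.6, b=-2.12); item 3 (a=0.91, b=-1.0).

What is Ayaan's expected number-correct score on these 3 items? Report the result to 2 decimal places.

P(θ) = 1 / (1 + exp(−a(θ − b)))
P_1 = 1/(1+e^{2.0100}) = 0.1182
P_2 = 1/(1+e^{-0.3480}) = 0.5861
P_3 = 1/(1+e^{0.4914}) = 0.3796
E[score] = 0.1182 + 0.5861 + 0.3796 = 1.0839

1.08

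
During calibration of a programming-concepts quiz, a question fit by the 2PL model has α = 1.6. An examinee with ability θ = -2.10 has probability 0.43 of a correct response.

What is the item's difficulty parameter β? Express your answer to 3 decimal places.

-1.924

P(θ) = 1 / (1 + exp(−α(θ − β)))
logit(0.43) = ln(0.43/0.57) = -0.2819
β = θ − logit/(α) = -2.10 − (-0.2819)/1.6000 = -1.9238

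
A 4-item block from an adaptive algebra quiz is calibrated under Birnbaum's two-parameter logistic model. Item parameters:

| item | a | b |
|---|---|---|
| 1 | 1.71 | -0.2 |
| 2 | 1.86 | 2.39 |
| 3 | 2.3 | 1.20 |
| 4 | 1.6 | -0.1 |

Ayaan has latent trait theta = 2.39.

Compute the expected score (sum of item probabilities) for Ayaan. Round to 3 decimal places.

P(theta) = 1 / (1 + exp(−a(theta − b)))
P_1 = 1/(1+e^{-4.4289}) = 0.9882
P_2 = 1/(1+e^{0.0000}) = 0.5000
P_3 = 1/(1+e^{-2.7370}) = 0.9392
P_4 = 1/(1+e^{-3.9840}) = 0.9817
E[score] = 0.9882 + 0.5000 + 0.9392 + 0.9817 = 3.4091

3.409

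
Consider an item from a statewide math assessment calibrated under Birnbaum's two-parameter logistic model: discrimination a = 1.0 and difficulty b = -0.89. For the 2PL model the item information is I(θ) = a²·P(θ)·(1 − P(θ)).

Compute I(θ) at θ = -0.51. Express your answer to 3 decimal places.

0.241

P = 1/(1+e^{-0.3800}) = 0.5939
P(1−P) = 0.5939 × 0.4061 = 0.2412
I = a² × P(1−P) = 1.0² × 0.2412 = 0.24119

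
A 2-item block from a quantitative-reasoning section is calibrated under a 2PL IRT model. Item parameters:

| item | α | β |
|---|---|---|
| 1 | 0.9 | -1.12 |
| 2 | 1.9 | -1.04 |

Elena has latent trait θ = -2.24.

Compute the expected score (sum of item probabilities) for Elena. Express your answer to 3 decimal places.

P(θ) = 1 / (1 + exp(−α(θ − β)))
P_1 = 1/(1+e^{1.0080}) = 0.2674
P_2 = 1/(1+e^{2.2800}) = 0.0928
E[score] = 0.2674 + 0.0928 = 0.3602

0.360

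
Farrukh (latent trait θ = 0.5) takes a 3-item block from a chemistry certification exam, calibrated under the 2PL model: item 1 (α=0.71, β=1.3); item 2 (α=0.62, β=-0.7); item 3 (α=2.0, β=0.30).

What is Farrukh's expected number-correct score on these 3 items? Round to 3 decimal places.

P(θ) = 1 / (1 + exp(−α(θ − β)))
P_1 = 1/(1+e^{0.5680}) = 0.3617
P_2 = 1/(1+e^{-0.7440}) = 0.6779
P_3 = 1/(1+e^{-0.4000}) = 0.5987
E[score] = 0.3617 + 0.6779 + 0.5987 = 1.6383

1.638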